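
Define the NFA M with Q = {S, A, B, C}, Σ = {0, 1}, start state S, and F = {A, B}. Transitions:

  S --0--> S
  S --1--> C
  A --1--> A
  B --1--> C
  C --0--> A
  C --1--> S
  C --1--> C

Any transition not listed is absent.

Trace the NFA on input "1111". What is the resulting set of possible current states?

{S, C}

Start in {S}.
Read '1': S→{C}; now {C}.
Read '1': C→{S, C}; now {S, C}.
Read '1': S→{C}, C→{S, C}; now {S, C}.
Read '1': S→{C}, C→{S, C}; now {S, C}.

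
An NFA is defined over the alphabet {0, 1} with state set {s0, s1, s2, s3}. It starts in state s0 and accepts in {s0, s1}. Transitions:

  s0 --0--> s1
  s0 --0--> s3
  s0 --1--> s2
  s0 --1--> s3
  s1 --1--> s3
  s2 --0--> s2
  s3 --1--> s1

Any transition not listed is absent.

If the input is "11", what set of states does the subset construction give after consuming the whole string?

{s1}

Start in {s0}.
Read '1': s0→{s2, s3}; now {s2, s3}.
Read '1': s2→∅, s3→{s1}; now {s1}.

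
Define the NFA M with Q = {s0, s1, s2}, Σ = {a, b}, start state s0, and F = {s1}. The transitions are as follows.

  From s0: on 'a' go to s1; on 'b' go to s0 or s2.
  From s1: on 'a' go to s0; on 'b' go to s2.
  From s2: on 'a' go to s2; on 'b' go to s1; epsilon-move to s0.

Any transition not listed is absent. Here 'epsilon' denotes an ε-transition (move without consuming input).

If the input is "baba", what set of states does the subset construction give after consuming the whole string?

{s0, s1, s2}

Start in {s0}.
Read 'b': s0→{s0, s2}; now {s0, s2}.
Read 'a': s0→{s1}, s2→{s2}; union {s1, s2}; ε-closure = {s0, s1, s2}.
Read 'b': s0→{s0, s2}, s1→{s2}, s2→{s1}; now {s0, s1, s2}.
Read 'a': s0→{s1}, s1→{s0}, s2→{s2}; now {s0, s1, s2}.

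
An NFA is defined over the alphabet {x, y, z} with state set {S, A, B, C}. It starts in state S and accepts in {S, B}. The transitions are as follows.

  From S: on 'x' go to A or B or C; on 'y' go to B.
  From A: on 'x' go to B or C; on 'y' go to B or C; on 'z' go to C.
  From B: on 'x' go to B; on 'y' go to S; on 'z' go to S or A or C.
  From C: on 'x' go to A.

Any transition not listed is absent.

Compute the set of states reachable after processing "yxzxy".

Start in {S}.
Read 'y': S→{B}; now {B}.
Read 'x': B→{B}; now {B}.
Read 'z': B→{S, A, C}; now {S, A, C}.
Read 'x': S→{A, B, C}, A→{B, C}, C→{A}; now {A, B, C}.
Read 'y': A→{B, C}, B→{S}, C→∅; now {S, B, C}.

{S, B, C}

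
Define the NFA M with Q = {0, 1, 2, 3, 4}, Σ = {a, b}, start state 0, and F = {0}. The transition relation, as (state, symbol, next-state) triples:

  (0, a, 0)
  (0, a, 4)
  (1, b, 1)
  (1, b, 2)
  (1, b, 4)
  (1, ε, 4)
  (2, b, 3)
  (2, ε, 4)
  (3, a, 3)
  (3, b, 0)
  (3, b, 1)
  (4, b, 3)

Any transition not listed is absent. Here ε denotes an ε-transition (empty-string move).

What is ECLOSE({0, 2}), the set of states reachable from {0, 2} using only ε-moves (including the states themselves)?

Begin with {0, 2}.
ε-move 2 → 4; add 4.

{0, 2, 4}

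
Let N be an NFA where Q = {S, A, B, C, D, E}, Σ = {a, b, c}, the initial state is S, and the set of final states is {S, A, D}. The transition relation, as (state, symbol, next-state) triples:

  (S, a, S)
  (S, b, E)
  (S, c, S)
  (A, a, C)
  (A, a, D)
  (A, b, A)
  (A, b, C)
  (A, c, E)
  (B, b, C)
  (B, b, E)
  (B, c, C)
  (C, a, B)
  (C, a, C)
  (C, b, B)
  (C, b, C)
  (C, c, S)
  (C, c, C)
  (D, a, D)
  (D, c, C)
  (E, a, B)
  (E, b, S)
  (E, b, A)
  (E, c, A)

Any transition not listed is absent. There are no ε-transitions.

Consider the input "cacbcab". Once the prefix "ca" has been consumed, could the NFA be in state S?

Start in {S}.
Read 'c': S→{S}; now {S}.
Read 'a': S→{S}; now {S}.
State S is in {S}.

Yes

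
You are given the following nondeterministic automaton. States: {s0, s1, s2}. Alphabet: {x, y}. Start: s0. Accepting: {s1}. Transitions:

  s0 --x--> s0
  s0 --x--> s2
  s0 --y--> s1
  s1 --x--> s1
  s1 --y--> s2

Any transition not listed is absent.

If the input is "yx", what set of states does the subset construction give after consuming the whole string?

Start in {s0}.
Read 'y': {s0} → {s1}.
Read 'x': {s1} → {s1}.

{s1}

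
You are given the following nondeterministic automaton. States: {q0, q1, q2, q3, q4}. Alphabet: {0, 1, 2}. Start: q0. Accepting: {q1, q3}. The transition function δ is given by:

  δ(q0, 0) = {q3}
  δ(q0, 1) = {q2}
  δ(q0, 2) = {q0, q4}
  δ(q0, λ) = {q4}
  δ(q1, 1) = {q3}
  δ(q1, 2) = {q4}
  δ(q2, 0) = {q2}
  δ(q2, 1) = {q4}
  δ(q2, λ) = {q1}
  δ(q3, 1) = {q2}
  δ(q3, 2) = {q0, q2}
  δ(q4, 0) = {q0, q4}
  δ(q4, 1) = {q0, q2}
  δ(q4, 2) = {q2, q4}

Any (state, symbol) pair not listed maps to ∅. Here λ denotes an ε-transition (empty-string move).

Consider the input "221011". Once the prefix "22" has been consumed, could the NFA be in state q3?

No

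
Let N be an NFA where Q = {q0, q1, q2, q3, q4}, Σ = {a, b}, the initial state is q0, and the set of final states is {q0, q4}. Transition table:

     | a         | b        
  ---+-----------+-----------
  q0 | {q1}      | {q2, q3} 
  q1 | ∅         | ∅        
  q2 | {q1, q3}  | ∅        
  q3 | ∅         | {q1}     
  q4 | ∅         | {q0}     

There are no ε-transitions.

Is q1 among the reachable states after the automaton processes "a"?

Yes

Start in {q0}.
Read 'a': {q0} → {q1}.
State q1 is in {q1}.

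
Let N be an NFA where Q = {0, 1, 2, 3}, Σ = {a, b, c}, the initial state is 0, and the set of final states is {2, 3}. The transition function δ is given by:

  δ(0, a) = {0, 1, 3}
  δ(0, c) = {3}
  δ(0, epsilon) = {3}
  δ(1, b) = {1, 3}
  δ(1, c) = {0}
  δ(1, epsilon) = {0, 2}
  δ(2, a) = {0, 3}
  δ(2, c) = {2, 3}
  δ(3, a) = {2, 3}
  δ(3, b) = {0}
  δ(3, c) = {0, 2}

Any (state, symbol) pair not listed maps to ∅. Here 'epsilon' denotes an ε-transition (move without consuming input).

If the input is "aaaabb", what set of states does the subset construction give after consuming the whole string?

{0, 1, 2, 3}

Start: ε-closure({0}) = {0, 3}.
Read 'a': 0→{0, 1, 3}, 3→{2, 3}; now {0, 1, 2, 3}.
Read 'a': 0→{0, 1, 3}, 1→∅, 2→{0, 3}, 3→{2, 3}; now {0, 1, 2, 3}.
Read 'a': 0→{0, 1, 3}, 1→∅, 2→{0, 3}, 3→{2, 3}; now {0, 1, 2, 3}.
Read 'a': 0→{0, 1, 3}, 1→∅, 2→{0, 3}, 3→{2, 3}; now {0, 1, 2, 3}.
Read 'b': 0→∅, 1→{1, 3}, 2→∅, 3→{0}; union {0, 1, 3}; ε-closure = {0, 1, 2, 3}.
Read 'b': 0→∅, 1→{1, 3}, 2→∅, 3→{0}; union {0, 1, 3}; ε-closure = {0, 1, 2, 3}.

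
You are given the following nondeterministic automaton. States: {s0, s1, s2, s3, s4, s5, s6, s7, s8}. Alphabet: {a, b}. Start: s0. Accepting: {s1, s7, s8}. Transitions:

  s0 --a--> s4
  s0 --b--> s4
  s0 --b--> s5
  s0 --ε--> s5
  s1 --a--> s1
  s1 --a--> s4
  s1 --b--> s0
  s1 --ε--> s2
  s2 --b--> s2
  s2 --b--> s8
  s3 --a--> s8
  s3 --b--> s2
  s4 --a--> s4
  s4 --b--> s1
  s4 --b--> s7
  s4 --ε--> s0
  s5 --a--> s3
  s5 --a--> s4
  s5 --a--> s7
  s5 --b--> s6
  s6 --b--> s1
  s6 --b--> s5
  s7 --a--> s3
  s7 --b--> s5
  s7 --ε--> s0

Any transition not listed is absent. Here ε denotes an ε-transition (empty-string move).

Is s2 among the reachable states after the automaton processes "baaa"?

No

Start: ε-closure({s0}) = {s0, s5}.
Read 'b': s0→{s4, s5}, s5→{s6}; union {s4, s5, s6}; ε-closure = {s0, s4, s5, s6}.
Read 'a': s0→{s4}, s4→{s4}, s5→{s3, s4, s7}, s6→∅; union {s3, s4, s7}; ε-closure = {s0, s3, s4, s5, s7}.
Read 'a': s0→{s4}, s3→{s8}, s4→{s4}, s5→{s3, s4, s7}, s7→{s3}; union {s3, s4, s7, s8}; ε-closure = {s0, s3, s4, s5, s7, s8}.
Read 'a': s0→{s4}, s3→{s8}, s4→{s4}, s5→{s3, s4, s7}, s7→{s3}, s8→∅; union {s3, s4, s7, s8}; ε-closure = {s0, s3, s4, s5, s7, s8}.
State s2 is not in {s0, s3, s4, s5, s7, s8}.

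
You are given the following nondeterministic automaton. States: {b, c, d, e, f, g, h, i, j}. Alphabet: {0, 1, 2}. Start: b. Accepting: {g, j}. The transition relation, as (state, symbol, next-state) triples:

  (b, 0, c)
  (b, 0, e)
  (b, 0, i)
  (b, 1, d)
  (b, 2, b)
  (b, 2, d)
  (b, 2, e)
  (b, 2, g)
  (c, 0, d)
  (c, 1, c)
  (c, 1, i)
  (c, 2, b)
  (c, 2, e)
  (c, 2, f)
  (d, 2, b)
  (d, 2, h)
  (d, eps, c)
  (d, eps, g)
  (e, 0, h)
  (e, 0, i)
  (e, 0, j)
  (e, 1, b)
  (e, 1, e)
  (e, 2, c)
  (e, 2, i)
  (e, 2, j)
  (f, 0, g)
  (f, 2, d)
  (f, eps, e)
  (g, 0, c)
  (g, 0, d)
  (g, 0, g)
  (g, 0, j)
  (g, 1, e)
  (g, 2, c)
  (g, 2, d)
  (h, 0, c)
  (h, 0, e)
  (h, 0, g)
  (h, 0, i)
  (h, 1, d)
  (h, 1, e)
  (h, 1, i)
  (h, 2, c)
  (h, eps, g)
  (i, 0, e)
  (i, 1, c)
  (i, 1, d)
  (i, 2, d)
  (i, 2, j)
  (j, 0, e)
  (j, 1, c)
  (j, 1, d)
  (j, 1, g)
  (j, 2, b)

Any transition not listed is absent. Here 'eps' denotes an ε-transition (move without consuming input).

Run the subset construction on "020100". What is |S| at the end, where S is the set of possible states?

7

Start in {b}.
Read '0': b→{c, e, i}; now {c, e, i}.
Read '2': c→{b, e, f}, e→{c, i, j}, i→{d, j}; union {b, c, d, e, f, i, j}; ε-closure = {b, c, d, e, f, g, i, j}.
Read '0': b→{c, e, i}, c→{d}, d→∅, e→{h, i, j}, f→{g}, g→{c, d, g, j}, i→{e}, j→{e}; now {c, d, e, g, h, i, j}.
Read '1': c→{c, i}, d→∅, e→{b, e}, g→{e}, h→{d, e, i}, i→{c, d}, j→{c, d, g}; now {b, c, d, e, g, i}.
Read '0': b→{c, e, i}, c→{d}, d→∅, e→{h, i, j}, g→{c, d, g, j}, i→{e}; now {c, d, e, g, h, i, j}.
Read '0': c→{d}, d→∅, e→{h, i, j}, g→{c, d, g, j}, h→{c, e, g, i}, i→{e}, j→{e}; now {c, d, e, g, h, i, j}.
That set has 7 states.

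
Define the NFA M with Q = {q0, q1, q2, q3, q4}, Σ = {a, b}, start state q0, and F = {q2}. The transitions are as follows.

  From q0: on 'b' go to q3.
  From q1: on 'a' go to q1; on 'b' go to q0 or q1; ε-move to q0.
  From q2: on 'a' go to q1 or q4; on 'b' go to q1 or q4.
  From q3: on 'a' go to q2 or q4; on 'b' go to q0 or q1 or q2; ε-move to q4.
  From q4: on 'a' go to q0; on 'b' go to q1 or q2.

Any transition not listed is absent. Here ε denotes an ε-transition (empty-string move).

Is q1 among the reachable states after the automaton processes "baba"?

Yes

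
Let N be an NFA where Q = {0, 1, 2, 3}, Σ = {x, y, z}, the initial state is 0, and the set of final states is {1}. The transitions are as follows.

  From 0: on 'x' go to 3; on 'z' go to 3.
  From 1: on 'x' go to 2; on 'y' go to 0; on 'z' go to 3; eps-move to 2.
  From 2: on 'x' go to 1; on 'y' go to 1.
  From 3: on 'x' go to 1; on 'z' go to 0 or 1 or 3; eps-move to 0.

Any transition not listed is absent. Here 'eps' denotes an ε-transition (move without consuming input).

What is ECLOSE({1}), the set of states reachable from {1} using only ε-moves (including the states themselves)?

Begin with {1}.
ε-move 1 → 2; add 2.

{1, 2}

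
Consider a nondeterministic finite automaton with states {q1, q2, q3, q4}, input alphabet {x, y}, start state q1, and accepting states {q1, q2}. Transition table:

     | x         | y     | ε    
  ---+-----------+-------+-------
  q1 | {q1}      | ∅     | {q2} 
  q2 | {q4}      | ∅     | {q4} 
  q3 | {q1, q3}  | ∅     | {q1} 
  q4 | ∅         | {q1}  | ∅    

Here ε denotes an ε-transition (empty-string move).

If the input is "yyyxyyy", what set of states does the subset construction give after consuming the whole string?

{q1, q2, q4}

Start: ε-closure({q1}) = {q1, q2, q4}.
Read 'y': {q1, q2, q4} → {q1, q2, q4}.
Read 'y': {q1, q2, q4} → {q1, q2, q4}.
Read 'y': {q1, q2, q4} → {q1, q2, q4}.
Read 'x': {q1, q2, q4} → {q1, q2, q4}.
Read 'y': {q1, q2, q4} → {q1, q2, q4}.
Read 'y': {q1, q2, q4} → {q1, q2, q4}.
Read 'y': {q1, q2, q4} → {q1, q2, q4}.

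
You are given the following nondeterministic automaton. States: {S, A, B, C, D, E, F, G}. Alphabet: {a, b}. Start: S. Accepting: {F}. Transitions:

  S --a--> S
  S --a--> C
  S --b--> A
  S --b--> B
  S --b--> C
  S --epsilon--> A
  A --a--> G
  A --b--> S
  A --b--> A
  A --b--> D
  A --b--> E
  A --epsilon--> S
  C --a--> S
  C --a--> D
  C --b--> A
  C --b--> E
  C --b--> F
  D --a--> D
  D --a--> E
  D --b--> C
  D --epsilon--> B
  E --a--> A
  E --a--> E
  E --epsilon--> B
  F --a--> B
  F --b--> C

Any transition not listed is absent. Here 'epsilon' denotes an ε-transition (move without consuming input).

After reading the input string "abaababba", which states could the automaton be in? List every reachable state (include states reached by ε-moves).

{S, A, B, C, D, E, G}

Start: ε-closure({S}) = {S, A}.
Read 'a': S→{S, C}, A→{G}; union {S, C, G}; ε-closure = {S, A, C, G}.
Read 'b': S→{A, B, C}, A→{S, A, D, E}, C→{A, E, F}, G→∅; now {S, A, B, C, D, E, F}.
Read 'a': S→{S, C}, A→{G}, B→∅, C→{S, D}, D→{D, E}, E→{A, E}, F→{B}; now {S, A, B, C, D, E, G}.
Read 'a': S→{S, C}, A→{G}, B→∅, C→{S, D}, D→{D, E}, E→{A, E}, G→∅; union {S, A, C, D, E, G}; ε-closure = {S, A, B, C, D, E, G}.
Read 'b': S→{A, B, C}, A→{S, A, D, E}, B→∅, C→{A, E, F}, D→{C}, E→∅, G→∅; now {S, A, B, C, D, E, F}.
Read 'a': S→{S, C}, A→{G}, B→∅, C→{S, D}, D→{D, E}, E→{A, E}, F→{B}; now {S, A, B, C, D, E, G}.
Read 'b': S→{A, B, C}, A→{S, A, D, E}, B→∅, C→{A, E, F}, D→{C}, E→∅, G→∅; now {S, A, B, C, D, E, F}.
Read 'b': S→{A, B, C}, A→{S, A, D, E}, B→∅, C→{A, E, F}, D→{C}, E→∅, F→{C}; now {S, A, B, C, D, E, F}.
Read 'a': S→{S, C}, A→{G}, B→∅, C→{S, D}, D→{D, E}, E→{A, E}, F→{B}; now {S, A, B, C, D, E, G}.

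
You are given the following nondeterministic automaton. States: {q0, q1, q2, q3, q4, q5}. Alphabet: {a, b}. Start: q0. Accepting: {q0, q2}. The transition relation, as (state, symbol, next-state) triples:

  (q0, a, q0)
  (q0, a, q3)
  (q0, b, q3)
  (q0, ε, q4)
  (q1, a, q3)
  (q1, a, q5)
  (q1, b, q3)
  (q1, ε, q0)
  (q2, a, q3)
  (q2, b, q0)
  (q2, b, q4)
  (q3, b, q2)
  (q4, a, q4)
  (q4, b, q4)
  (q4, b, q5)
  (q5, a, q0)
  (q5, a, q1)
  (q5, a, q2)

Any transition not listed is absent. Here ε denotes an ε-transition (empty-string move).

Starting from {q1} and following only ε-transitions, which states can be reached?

Begin with {q1}.
ε-move q1 → q0; add q0.
ε-move q0 → q4; add q4.

{q0, q1, q4}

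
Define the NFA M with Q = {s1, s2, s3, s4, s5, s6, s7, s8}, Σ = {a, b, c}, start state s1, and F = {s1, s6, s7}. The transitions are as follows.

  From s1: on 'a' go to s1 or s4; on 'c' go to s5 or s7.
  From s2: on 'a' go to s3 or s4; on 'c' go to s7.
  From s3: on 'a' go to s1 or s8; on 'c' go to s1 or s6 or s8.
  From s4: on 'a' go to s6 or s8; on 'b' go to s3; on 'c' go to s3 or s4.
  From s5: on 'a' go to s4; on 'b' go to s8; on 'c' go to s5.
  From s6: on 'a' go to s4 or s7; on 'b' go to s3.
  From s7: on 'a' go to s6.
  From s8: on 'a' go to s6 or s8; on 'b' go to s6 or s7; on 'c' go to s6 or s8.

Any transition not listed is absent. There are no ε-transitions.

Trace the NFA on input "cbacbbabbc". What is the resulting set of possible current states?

{s1, s6, s8}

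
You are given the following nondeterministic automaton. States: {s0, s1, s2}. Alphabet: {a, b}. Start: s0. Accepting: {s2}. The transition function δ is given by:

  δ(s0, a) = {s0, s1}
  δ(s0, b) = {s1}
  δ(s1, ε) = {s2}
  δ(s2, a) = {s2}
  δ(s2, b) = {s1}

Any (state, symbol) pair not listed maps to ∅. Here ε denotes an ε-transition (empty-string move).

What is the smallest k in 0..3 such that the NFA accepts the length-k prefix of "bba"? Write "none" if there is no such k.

Start in {s0}.
Read 'b': {s0} → {s1, s2}.
None of the earlier sets intersect F, but {s1, s2} does.

1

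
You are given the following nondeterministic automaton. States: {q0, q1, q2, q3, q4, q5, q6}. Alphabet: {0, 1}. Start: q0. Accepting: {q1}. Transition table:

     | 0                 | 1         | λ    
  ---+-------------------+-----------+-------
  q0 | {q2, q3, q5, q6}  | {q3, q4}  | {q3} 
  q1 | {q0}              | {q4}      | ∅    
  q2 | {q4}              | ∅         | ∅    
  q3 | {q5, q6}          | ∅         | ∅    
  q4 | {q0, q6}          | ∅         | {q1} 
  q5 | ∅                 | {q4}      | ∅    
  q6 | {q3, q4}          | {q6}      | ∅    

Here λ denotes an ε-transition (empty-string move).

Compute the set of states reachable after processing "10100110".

{q0, q1, q3, q4, q6}

Start: ε-closure({q0}) = {q0, q3}.
Read '1': q0→{q3, q4}, q3→∅; union {q3, q4}; ε-closure = {q1, q3, q4}.
Read '0': q1→{q0}, q3→{q5, q6}, q4→{q0, q6}; union {q0, q5, q6}; ε-closure = {q0, q3, q5, q6}.
Read '1': q0→{q3, q4}, q3→∅, q5→{q4}, q6→{q6}; union {q3, q4, q6}; ε-closure = {q1, q3, q4, q6}.
Read '0': q1→{q0}, q3→{q5, q6}, q4→{q0, q6}, q6→{q3, q4}; union {q0, q3, q4, q5, q6}; ε-closure = {q0, q1, q3, q4, q5, q6}.
Read '0': q0→{q2, q3, q5, q6}, q1→{q0}, q3→{q5, q6}, q4→{q0, q6}, q5→∅, q6→{q3, q4}; union {q0, q2, q3, q4, q5, q6}; ε-closure = {q0, q1, q2, q3, q4, q5, q6}.
Read '1': q0→{q3, q4}, q1→{q4}, q2→∅, q3→∅, q4→∅, q5→{q4}, q6→{q6}; union {q3, q4, q6}; ε-closure = {q1, q3, q4, q6}.
Read '1': q1→{q4}, q3→∅, q4→∅, q6→{q6}; union {q4, q6}; ε-closure = {q1, q4, q6}.
Read '0': q1→{q0}, q4→{q0, q6}, q6→{q3, q4}; union {q0, q3, q4, q6}; ε-closure = {q0, q1, q3, q4, q6}.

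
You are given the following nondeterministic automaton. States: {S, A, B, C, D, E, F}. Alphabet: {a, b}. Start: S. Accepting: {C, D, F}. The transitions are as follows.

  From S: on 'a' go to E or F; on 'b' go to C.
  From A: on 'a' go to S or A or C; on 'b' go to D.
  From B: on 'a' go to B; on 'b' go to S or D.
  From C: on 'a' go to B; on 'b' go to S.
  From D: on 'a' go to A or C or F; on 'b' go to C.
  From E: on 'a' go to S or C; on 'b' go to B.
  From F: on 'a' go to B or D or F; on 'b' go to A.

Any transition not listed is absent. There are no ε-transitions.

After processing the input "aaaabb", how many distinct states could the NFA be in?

Start in {S}.
Read 'a': {S} → {E, F}.
Read 'a': {E, F} → {S, B, C, D, F}.
Read 'a': {S, B, C, D, F} → {A, B, C, D, E, F}.
Read 'a': {A, B, C, D, E, F} → {S, A, B, C, D, F}.
Read 'b': {S, A, B, C, D, F} → {S, A, C, D}.
Read 'b': {S, A, C, D} → {S, C, D}.
That set has 3 states.

3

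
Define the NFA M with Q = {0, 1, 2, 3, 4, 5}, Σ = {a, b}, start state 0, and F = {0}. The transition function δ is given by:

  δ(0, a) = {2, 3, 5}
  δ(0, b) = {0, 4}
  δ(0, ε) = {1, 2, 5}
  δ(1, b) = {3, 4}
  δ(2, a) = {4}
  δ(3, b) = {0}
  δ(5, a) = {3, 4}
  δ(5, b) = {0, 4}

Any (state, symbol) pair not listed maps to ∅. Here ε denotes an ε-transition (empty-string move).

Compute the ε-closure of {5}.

{5}

Begin with {5}.
No ε-moves leave this set, so the closure equals the set itself.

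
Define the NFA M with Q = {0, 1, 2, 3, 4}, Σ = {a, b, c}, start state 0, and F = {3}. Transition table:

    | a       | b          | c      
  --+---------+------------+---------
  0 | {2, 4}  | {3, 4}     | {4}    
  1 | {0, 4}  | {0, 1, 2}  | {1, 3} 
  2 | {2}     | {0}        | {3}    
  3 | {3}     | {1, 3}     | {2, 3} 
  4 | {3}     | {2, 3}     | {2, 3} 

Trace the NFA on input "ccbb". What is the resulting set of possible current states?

Start in {0}.
Read 'c': {0} → {4}.
Read 'c': {4} → {2, 3}.
Read 'b': {2, 3} → {0, 1, 3}.
Read 'b': {0, 1, 3} → {0, 1, 2, 3, 4}.

{0, 1, 2, 3, 4}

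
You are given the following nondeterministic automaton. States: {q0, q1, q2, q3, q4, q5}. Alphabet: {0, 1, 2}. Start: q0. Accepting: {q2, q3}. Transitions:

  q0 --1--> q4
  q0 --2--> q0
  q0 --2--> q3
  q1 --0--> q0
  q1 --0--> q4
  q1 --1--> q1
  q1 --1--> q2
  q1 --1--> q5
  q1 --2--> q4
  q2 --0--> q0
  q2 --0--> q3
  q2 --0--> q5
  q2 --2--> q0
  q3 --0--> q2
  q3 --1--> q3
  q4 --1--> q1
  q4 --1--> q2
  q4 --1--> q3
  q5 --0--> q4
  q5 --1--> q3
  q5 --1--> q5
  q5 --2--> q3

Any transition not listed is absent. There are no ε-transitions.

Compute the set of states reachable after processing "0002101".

∅

Start in {q0}.
Read '0': {q0} → ∅.
The set is empty and remains empty for the remaining 6 symbols.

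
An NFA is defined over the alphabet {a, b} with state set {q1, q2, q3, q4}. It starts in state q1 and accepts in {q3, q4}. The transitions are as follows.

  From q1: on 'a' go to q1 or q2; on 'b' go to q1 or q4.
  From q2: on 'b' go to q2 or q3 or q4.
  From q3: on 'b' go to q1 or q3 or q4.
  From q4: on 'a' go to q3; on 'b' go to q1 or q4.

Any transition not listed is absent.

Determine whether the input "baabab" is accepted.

Yes

Start in {q1}.
Read 'b': {q1} → {q1, q4}.
Read 'a': {q1, q4} → {q1, q2, q3}.
Read 'a': {q1, q2, q3} → {q1, q2}.
Read 'b': {q1, q2} → {q1, q2, q3, q4}.
Read 'a': {q1, q2, q3, q4} → {q1, q2, q3}.
Read 'b': {q1, q2, q3} → {q1, q2, q3, q4}.
The final set {q1, q2, q3, q4} contains the accepting states q3, q4.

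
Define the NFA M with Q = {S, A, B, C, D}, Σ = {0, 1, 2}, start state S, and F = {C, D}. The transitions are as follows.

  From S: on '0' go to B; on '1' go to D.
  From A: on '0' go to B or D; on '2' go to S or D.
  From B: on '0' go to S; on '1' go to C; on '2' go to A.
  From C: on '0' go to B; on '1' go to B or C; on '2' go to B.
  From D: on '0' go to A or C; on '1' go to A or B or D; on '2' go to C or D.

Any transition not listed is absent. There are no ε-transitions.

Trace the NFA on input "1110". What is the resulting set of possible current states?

Start in {S}.
Read '1': {S} → {D}.
Read '1': {D} → {A, B, D}.
Read '1': {A, B, D} → {A, B, C, D}.
Read '0': {A, B, C, D} → {S, A, B, C, D}.

{S, A, B, C, D}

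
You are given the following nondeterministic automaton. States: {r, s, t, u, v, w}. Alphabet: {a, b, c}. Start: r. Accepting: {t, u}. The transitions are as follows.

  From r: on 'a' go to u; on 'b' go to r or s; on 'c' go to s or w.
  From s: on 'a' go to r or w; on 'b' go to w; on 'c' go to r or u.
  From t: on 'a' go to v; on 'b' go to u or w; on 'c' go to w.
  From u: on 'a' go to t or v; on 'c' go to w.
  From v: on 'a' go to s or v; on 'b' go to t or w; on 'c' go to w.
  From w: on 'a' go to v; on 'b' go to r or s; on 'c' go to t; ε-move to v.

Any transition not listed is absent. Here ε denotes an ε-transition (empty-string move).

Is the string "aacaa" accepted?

No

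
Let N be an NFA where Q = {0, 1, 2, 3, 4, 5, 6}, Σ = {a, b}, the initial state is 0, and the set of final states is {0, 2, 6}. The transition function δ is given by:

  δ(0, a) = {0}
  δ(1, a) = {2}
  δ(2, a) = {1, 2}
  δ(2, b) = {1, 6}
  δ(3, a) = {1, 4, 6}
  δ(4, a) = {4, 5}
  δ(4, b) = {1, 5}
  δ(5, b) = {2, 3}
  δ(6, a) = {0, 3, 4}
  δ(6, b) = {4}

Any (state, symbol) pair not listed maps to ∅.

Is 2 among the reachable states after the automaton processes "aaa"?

No

Start in {0}.
Read 'a': 0→{0}; now {0}.
Read 'a': 0→{0}; now {0}.
Read 'a': 0→{0}; now {0}.
State 2 is not in {0}.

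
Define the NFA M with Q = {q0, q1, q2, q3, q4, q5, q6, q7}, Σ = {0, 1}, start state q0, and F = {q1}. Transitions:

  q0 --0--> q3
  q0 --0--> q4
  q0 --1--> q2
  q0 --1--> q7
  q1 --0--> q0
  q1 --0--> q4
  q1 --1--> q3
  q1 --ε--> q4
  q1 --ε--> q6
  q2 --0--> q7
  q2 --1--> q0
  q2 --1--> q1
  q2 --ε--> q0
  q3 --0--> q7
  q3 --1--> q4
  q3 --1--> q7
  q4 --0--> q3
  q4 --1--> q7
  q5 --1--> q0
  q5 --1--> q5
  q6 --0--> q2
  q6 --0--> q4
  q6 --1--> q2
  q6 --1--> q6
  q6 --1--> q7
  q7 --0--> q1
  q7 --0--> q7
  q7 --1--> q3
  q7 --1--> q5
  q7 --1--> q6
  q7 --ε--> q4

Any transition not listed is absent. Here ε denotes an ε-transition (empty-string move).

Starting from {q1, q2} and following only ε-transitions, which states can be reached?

{q0, q1, q2, q4, q6}

Begin with {q1, q2}.
ε-move q1 → q4; add q4.
ε-move q1 → q6; add q6.
ε-move q2 → q0; add q0.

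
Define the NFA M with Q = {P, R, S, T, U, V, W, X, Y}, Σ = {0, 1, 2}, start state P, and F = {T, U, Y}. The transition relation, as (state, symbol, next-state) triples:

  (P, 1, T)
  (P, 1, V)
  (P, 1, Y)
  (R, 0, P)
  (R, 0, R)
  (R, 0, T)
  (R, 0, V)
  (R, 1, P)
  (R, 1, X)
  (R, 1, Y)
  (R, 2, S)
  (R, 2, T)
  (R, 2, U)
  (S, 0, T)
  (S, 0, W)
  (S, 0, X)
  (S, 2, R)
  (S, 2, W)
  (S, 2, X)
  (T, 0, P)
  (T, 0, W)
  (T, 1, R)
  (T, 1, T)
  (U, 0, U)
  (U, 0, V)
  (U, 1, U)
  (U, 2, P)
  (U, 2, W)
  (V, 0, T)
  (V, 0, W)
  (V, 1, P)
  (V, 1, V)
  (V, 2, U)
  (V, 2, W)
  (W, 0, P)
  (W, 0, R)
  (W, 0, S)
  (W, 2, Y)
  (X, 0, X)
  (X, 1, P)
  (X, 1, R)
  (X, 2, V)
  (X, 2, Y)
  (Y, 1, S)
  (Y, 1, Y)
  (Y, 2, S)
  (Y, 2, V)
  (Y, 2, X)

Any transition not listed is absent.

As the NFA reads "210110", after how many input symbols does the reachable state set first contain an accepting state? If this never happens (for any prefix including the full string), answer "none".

none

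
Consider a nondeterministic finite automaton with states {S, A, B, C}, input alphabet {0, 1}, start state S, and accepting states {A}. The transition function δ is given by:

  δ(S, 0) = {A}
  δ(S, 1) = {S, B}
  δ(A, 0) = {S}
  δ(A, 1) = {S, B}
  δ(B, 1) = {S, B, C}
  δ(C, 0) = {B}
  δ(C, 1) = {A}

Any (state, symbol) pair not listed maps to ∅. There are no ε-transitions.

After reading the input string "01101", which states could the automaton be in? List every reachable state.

{S, B, C}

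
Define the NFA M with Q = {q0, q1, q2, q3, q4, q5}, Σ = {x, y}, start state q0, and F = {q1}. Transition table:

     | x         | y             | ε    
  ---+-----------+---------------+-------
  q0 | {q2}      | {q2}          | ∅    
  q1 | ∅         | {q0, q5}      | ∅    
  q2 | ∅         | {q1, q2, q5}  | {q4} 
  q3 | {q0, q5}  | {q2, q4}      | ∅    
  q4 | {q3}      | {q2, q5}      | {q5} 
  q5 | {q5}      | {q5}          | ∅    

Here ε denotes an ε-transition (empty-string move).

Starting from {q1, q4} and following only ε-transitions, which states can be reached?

Begin with {q1, q4}.
ε-move q4 → q5; add q5.

{q1, q4, q5}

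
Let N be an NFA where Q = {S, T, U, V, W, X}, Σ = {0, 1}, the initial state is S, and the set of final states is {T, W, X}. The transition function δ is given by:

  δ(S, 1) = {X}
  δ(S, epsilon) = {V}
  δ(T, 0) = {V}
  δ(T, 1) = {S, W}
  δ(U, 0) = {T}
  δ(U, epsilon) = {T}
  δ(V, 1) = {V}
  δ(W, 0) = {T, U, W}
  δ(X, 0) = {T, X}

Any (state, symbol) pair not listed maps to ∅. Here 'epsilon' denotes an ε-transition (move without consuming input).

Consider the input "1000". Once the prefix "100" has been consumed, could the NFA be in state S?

No

Start: ε-closure({S}) = {S, V}.
Read '1': S→{X}, V→{V}; now {V, X}.
Read '0': V→∅, X→{T, X}; now {T, X}.
Read '0': T→{V}, X→{T, X}; now {T, V, X}.
State S is not in {T, V, X}.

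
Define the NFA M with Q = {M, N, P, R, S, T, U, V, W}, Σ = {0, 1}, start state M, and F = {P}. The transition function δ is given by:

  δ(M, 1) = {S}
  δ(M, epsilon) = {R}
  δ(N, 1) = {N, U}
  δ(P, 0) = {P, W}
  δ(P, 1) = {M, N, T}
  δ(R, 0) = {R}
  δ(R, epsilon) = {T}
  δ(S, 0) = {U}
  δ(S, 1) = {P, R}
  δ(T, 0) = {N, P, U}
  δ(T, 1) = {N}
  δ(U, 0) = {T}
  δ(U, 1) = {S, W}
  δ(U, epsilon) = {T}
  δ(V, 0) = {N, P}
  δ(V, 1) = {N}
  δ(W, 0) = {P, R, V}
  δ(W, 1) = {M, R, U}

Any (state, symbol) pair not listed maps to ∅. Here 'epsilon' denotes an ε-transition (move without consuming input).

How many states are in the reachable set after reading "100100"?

6

Start: ε-closure({M}) = {M, R, T}.
Read '1': {M, R, T} → {N, S}.
Read '0': {N, S} → {T, U}.
Read '0': {T, U} → {N, P, T, U}.
Read '1': {N, P, T, U} → {M, N, R, S, T, U, W}.
Read '0': {M, N, R, S, T, U, W} → {N, P, R, T, U, V}.
Read '0': {N, P, R, T, U, V} → {N, P, R, T, U, W}.
That set has 6 states.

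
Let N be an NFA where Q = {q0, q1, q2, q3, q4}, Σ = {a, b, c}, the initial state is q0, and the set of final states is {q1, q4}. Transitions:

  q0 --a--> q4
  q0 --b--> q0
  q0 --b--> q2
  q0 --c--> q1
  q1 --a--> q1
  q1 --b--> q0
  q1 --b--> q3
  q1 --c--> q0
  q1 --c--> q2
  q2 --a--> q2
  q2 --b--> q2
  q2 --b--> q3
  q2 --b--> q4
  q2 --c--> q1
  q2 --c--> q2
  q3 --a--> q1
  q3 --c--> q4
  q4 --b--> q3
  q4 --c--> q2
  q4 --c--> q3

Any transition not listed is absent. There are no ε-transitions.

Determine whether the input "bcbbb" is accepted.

Yes

Start in {q0}.
Read 'b': q0→{q0, q2}; now {q0, q2}.
Read 'c': q0→{q1}, q2→{q1, q2}; now {q1, q2}.
Read 'b': q1→{q0, q3}, q2→{q2, q3, q4}; now {q0, q2, q3, q4}.
Read 'b': q0→{q0, q2}, q2→{q2, q3, q4}, q3→∅, q4→{q3}; now {q0, q2, q3, q4}.
Read 'b': q0→{q0, q2}, q2→{q2, q3, q4}, q3→∅, q4→{q3}; now {q0, q2, q3, q4}.
The final set {q0, q2, q3, q4} contains the accepting state q4.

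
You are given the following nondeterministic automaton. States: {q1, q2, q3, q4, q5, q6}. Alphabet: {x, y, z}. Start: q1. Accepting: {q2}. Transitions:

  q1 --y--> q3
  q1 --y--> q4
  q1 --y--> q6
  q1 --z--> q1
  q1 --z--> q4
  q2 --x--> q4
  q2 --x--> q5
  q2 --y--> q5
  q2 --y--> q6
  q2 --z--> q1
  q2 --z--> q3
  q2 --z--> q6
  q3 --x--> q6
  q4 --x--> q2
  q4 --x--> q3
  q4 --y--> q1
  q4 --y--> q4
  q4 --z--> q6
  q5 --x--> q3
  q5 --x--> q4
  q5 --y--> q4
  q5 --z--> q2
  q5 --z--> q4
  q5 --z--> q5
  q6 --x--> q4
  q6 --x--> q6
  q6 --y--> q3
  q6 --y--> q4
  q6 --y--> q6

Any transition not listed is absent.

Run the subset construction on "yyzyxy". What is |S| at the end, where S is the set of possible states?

5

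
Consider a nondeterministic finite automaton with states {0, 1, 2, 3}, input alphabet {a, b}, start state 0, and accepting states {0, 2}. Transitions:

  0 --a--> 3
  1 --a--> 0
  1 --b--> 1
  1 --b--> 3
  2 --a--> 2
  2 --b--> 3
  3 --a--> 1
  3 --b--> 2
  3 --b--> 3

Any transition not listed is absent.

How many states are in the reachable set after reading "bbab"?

Start in {0}.
Read 'b': {0} → ∅.
The set is empty and remains empty for the remaining 3 symbols.
That set has 0 states.

0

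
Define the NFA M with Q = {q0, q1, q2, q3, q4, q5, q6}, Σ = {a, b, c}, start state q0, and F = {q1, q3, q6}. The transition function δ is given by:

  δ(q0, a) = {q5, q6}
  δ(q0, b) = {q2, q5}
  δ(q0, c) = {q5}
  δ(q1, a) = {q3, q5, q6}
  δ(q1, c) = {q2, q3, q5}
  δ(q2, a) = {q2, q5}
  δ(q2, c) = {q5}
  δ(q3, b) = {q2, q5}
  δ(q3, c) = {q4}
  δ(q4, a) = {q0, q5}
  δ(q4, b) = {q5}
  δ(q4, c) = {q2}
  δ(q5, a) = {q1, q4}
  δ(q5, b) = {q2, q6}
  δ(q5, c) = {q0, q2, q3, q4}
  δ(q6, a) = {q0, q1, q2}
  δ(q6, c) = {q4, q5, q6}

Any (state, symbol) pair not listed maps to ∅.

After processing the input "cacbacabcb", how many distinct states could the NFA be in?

3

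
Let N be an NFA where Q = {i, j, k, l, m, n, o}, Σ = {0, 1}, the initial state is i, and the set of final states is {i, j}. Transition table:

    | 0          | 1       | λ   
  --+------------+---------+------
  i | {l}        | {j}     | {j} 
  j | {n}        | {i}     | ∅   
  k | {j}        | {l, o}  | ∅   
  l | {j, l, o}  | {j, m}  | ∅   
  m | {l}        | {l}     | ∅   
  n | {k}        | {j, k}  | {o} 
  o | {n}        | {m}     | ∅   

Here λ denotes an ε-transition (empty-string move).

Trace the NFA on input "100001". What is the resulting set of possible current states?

Start: ε-closure({i}) = {i, j}.
Read '1': {i, j} → {i, j}.
Read '0': {i, j} → {l, n, o}.
Read '0': {l, n, o} → {j, k, l, n, o}.
Read '0': {j, k, l, n, o} → {j, k, l, n, o}.
Read '0': {j, k, l, n, o} → {j, k, l, n, o}.
Read '1': {j, k, l, n, o} → {i, j, k, l, m, o}.

{i, j, k, l, m, o}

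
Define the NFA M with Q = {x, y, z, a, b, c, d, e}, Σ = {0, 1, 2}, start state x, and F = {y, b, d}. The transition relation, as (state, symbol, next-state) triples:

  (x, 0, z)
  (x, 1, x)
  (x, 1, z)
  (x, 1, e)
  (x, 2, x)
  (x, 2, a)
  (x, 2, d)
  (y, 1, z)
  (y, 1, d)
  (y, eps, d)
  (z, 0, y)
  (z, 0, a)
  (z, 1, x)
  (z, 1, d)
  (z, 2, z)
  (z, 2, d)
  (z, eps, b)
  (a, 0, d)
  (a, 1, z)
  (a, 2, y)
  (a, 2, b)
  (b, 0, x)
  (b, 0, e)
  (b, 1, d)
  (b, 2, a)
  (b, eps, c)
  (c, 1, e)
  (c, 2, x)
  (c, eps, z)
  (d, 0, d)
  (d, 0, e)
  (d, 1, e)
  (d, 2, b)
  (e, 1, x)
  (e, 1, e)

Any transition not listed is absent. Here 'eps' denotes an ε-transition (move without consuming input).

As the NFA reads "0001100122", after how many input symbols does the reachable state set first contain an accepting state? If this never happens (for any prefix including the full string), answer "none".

1

Start in {x}.
Read '0': {x} → {z, b, c}.
None of the earlier sets intersect F, but {z, b, c} does.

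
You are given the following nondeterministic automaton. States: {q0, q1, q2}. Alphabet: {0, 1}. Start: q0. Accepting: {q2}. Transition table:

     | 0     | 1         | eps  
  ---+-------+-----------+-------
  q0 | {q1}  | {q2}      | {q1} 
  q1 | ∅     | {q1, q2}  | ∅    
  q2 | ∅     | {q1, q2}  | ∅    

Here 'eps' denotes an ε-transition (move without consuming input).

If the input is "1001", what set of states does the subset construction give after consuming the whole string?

∅

Start: ε-closure({q0}) = {q0, q1}.
Read '1': q0→{q2}, q1→{q1, q2}; now {q1, q2}.
Read '0': q1→∅, q2→∅; now ∅.
The set is empty and remains empty for the remaining 2 symbols.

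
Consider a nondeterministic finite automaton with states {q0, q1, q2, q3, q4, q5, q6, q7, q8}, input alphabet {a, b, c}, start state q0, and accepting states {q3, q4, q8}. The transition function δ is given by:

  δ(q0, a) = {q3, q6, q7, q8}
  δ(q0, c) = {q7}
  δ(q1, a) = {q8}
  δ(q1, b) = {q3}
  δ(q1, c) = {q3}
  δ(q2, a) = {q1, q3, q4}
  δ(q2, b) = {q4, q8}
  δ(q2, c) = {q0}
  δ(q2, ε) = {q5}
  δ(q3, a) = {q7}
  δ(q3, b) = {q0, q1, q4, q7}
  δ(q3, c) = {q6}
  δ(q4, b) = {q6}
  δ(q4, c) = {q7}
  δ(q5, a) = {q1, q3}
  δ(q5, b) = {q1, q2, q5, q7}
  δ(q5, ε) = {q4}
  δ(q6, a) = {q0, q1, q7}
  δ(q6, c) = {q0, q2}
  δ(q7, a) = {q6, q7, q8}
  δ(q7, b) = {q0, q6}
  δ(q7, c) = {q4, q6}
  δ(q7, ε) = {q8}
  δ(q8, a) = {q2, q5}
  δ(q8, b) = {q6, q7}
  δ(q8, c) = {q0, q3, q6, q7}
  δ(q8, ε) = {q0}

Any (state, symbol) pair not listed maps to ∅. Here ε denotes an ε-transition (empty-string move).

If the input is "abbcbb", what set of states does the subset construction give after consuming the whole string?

Start in {q0}.
Read 'a': {q0} → {q0, q3, q6, q7, q8}.
Read 'b': {q0, q3, q6, q7, q8} → {q0, q1, q4, q6, q7, q8}.
Read 'b': {q0, q1, q4, q6, q7, q8} → {q0, q3, q6, q7, q8}.
Read 'c': {q0, q3, q6, q7, q8} → {q0, q2, q3, q4, q5, q6, q7, q8}.
Read 'b': {q0, q2, q3, q4, q5, q6, q7, q8} → {q0, q1, q2, q4, q5, q6, q7, q8}.
Read 'b': {q0, q1, q2, q4, q5, q6, q7, q8} → {q0, q1, q2, q3, q4, q5, q6, q7, q8}.

{q0, q1, q2, q3, q4, q5, q6, q7, q8}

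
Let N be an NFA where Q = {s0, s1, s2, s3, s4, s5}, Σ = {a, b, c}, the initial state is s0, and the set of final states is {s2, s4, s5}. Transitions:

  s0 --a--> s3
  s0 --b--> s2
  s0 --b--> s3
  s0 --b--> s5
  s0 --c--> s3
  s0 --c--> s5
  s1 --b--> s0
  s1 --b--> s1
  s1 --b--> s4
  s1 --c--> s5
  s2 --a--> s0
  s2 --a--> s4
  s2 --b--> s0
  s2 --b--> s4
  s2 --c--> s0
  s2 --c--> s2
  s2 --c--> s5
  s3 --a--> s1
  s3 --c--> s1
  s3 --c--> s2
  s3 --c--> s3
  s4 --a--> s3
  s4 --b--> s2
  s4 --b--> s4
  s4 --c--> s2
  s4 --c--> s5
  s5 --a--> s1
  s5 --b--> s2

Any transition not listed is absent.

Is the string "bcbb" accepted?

Yes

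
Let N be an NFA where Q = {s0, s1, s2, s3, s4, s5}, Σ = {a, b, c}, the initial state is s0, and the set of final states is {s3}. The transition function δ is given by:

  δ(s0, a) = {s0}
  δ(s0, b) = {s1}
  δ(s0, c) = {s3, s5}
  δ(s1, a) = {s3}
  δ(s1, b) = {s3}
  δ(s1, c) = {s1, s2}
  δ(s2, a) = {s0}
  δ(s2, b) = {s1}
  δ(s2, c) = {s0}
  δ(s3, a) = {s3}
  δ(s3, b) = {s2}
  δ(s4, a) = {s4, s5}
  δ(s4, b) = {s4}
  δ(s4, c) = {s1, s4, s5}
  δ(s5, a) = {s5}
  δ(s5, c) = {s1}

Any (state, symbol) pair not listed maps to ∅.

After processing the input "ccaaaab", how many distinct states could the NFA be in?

1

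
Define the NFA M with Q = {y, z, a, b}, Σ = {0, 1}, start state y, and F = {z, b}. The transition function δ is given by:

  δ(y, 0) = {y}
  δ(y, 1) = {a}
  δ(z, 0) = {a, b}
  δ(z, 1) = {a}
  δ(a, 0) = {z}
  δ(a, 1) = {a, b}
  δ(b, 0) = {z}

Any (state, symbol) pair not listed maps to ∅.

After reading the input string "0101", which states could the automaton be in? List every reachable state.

Start in {y}.
Read '0': {y} → {y}.
Read '1': {y} → {a}.
Read '0': {a} → {z}.
Read '1': {z} → {a}.

{a}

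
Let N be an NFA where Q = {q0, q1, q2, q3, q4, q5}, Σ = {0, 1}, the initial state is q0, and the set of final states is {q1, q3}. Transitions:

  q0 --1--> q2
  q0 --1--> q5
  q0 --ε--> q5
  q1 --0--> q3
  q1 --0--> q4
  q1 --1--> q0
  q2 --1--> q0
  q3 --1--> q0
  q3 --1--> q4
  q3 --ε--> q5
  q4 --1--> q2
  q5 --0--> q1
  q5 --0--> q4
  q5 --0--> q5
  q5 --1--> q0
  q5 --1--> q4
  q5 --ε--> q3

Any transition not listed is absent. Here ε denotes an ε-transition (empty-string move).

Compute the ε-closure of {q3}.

Begin with {q3}.
ε-move q3 → q5; add q5.

{q3, q5}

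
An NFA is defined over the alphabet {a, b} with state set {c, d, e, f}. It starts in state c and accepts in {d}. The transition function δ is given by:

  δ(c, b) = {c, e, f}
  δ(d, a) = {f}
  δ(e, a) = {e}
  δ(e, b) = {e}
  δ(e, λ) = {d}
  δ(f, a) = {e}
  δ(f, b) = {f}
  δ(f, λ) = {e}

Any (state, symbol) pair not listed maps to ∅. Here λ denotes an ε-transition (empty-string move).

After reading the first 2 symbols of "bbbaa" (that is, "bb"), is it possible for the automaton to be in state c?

Yes

Start in {c}.
Read 'b': c→{c, e, f}; union {c, e, f}; ε-closure = {c, d, e, f}.
Read 'b': c→{c, e, f}, d→∅, e→{e}, f→{f}; union {c, e, f}; ε-closure = {c, d, e, f}.
State c is in {c, d, e, f}.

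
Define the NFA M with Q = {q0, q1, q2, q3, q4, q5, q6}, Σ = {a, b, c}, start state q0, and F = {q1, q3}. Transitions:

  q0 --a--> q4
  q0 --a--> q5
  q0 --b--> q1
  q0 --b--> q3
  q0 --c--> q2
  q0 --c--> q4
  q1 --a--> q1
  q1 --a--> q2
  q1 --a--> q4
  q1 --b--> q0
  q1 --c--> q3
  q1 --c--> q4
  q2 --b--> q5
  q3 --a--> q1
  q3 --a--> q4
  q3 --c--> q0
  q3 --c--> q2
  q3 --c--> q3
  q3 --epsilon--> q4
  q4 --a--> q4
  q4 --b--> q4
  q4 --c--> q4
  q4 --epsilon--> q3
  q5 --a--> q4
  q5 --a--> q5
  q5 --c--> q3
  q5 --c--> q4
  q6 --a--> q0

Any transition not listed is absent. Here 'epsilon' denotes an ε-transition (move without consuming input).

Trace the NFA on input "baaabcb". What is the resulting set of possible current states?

{q1, q3, q4, q5}

Start in {q0}.
Read 'b': {q0} → {q1, q3, q4}.
Read 'a': {q1, q3, q4} → {q1, q2, q3, q4}.
Read 'a': {q1, q2, q3, q4} → {q1, q2, q3, q4}.
Read 'a': {q1, q2, q3, q4} → {q1, q2, q3, q4}.
Read 'b': {q1, q2, q3, q4} → {q0, q3, q4, q5}.
Read 'c': {q0, q3, q4, q5} → {q0, q2, q3, q4}.
Read 'b': {q0, q2, q3, q4} → {q1, q3, q4, q5}.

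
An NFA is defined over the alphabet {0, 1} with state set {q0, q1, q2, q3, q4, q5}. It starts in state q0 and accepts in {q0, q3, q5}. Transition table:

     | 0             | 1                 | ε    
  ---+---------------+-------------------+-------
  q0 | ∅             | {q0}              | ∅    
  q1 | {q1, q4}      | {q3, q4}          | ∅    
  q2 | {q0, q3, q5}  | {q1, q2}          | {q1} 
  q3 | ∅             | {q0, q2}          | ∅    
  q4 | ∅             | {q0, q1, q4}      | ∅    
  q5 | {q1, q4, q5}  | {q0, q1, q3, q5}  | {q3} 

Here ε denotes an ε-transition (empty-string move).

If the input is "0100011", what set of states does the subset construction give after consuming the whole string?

∅

Start in {q0}.
Read '0': q0→∅; now ∅.
The set is empty and remains empty for the remaining 6 symbols.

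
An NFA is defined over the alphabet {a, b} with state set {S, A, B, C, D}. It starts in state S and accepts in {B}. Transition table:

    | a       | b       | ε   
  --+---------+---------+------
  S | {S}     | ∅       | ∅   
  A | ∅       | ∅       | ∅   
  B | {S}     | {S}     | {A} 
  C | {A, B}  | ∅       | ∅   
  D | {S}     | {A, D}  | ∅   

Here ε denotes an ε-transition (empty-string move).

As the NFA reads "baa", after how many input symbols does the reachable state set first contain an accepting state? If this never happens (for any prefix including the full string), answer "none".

Start in {S}.
Read 'b': S→∅; now ∅.
The set is empty and remains empty for the remaining 2 symbols.
No reachable set along the way intersects F.

none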